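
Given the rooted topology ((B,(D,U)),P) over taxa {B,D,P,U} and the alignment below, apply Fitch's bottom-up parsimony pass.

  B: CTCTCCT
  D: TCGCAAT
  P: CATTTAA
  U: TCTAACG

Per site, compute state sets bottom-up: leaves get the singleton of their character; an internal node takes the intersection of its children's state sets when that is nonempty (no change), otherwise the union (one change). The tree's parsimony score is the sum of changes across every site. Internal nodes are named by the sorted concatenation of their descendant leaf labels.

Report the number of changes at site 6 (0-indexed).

2

[col 0] DU: children D:{T}, U:{T} ∩→ {T}; cost 0
[col 0] BDU: children B:{C}, DU:{T} ∪→ {C,T}; cost 1
[col 0] BDPU: children BDU:{C,T}, P:{C} ∩→ {C}; cost 0
[col 1] DU: children D:{C}, U:{C} ∩→ {C}; cost 0
[col 1] BDU: children B:{T}, DU:{C} ∪→ {C,T}; cost 1
[col 1] BDPU: children BDU:{C,T}, P:{A} ∪→ {A,C,T}; cost 1
[col 2] DU: children D:{G}, U:{T} ∪→ {G,T}; cost 1
[col 2] BDU: children B:{C}, DU:{G,T} ∪→ {C,G,T}; cost 1
[col 2] BDPU: children BDU:{C,G,T}, P:{T} ∩→ {T}; cost 0
[col 3] DU: children D:{C}, U:{A} ∪→ {A,C}; cost 1
[col 3] BDU: children B:{T}, DU:{A,C} ∪→ {A,C,T}; cost 1
[col 3] BDPU: children BDU:{A,C,T}, P:{T} ∩→ {T}; cost 0
[col 4] DU: children D:{A}, U:{A} ∩→ {A}; cost 0
[col 4] BDU: children B:{C}, DU:{A} ∪→ {A,C}; cost 1
[col 4] BDPU: children BDU:{A,C}, P:{T} ∪→ {A,C,T}; cost 1
[col 5] DU: children D:{A}, U:{C} ∪→ {A,C}; cost 1
[col 5] BDU: children B:{C}, DU:{A,C} ∩→ {C}; cost 0
[col 5] BDPU: children BDU:{C}, P:{A} ∪→ {A,C}; cost 1
[col 6] DU: children D:{T}, U:{G} ∪→ {G,T}; cost 1
[col 6] BDU: children B:{T}, DU:{G,T} ∩→ {T}; cost 0
[col 6] BDPU: children BDU:{T}, P:{A} ∪→ {A,T}; cost 1
per-site changes: [1, 2, 2, 2, 2, 2, 2]; total = 13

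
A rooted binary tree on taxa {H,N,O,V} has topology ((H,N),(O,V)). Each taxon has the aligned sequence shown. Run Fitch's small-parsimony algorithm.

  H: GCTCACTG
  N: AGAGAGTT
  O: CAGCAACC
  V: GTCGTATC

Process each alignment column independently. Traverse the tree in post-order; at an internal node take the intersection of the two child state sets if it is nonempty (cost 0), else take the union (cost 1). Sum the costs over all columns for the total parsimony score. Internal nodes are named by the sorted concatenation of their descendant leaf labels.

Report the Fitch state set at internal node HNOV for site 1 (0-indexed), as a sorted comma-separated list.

HN@0: {G} ∪ {A} = {A,G} (union, +1)
OV@0: {C} ∪ {G} = {C,G} (union, +1)
HNOV@0: {A,G} ∩ {C,G} = {G} (intersection, +0)
HN@1: {C} ∪ {G} = {C,G} (union, +1)
OV@1: {A} ∪ {T} = {A,T} (union, +1)
HNOV@1: {C,G} ∪ {A,T} = {A,C,G,T} (union, +1)
HN@2: {T} ∪ {A} = {A,T} (union, +1)
OV@2: {G} ∪ {C} = {C,G} (union, +1)
HNOV@2: {A,T} ∪ {C,G} = {A,C,G,T} (union, +1)
HN@3: {C} ∪ {G} = {C,G} (union, +1)
OV@3: {C} ∪ {G} = {C,G} (union, +1)
HNOV@3: {C,G} ∩ {C,G} = {C,G} (intersection, +0)
HN@4: {A} ∩ {A} = {A} (intersection, +0)
OV@4: {A} ∪ {T} = {A,T} (union, +1)
HNOV@4: {A} ∩ {A,T} = {A} (intersection, +0)
HN@5: {C} ∪ {G} = {C,G} (union, +1)
OV@5: {A} ∩ {A} = {A} (intersection, +0)
HNOV@5: {C,G} ∪ {A} = {A,C,G} (union, +1)
HN@6: {T} ∩ {T} = {T} (intersection, +0)
OV@6: {C} ∪ {T} = {C,T} (union, +1)
HNOV@6: {T} ∩ {C,T} = {T} (intersection, +0)
HN@7: {G} ∪ {T} = {G,T} (union, +1)
OV@7: {C} ∩ {C} = {C} (intersection, +0)
HNOV@7: {G,T} ∪ {C} = {C,G,T} (union, +1)
per-site changes: [2, 3, 3, 2, 1, 2, 1, 2]; total = 16

A,C,G,T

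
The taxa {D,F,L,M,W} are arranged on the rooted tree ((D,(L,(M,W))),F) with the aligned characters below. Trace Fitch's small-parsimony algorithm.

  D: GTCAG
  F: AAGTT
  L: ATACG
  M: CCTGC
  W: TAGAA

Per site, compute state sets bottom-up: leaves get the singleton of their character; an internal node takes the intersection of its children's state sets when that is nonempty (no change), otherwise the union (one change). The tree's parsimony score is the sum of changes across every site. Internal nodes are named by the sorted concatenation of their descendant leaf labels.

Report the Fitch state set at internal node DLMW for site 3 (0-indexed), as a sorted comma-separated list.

MW@0: {C} ∪ {T} = {C,T} (union, +1)
LMW@0: {A} ∪ {C,T} = {A,C,T} (union, +1)
DLMW@0: {G} ∪ {A,C,T} = {A,C,G,T} (union, +1)
DFLMW@0: {A,C,G,T} ∩ {A} = {A} (intersection, +0)
MW@1: {C} ∪ {A} = {A,C} (union, +1)
LMW@1: {T} ∪ {A,C} = {A,C,T} (union, +1)
DLMW@1: {T} ∩ {A,C,T} = {T} (intersection, +0)
DFLMW@1: {T} ∪ {A} = {A,T} (union, +1)
MW@2: {T} ∪ {G} = {G,T} (union, +1)
LMW@2: {A} ∪ {G,T} = {A,G,T} (union, +1)
DLMW@2: {C} ∪ {A,G,T} = {A,C,G,T} (union, +1)
DFLMW@2: {A,C,G,T} ∩ {G} = {G} (intersection, +0)
MW@3: {G} ∪ {A} = {A,G} (union, +1)
LMW@3: {C} ∪ {A,G} = {A,C,G} (union, +1)
DLMW@3: {A} ∩ {A,C,G} = {A} (intersection, +0)
DFLMW@3: {A} ∪ {T} = {A,T} (union, +1)
MW@4: {C} ∪ {A} = {A,C} (union, +1)
LMW@4: {G} ∪ {A,C} = {A,C,G} (union, +1)
DLMW@4: {G} ∩ {A,C,G} = {G} (intersection, +0)
DFLMW@4: {G} ∪ {T} = {G,T} (union, +1)
per-site changes: [3, 3, 3, 3, 3]; total = 15

A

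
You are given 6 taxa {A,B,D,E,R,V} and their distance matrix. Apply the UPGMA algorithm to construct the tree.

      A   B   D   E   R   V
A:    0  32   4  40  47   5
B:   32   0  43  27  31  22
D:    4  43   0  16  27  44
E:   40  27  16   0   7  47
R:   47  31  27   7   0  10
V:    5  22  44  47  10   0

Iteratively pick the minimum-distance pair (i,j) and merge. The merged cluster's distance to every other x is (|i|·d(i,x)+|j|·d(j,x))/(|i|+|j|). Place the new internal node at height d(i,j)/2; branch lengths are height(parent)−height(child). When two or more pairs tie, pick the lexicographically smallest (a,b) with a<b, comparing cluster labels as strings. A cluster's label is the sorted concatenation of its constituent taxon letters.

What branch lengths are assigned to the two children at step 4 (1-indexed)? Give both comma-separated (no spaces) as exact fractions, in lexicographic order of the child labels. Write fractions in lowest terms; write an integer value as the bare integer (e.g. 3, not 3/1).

27/8,87/8

1. join A+D (d=4) ⇒ AD; edges |A|=2, |D|=2
  updated: d(AD,B)=75/2, d(AD,E)=28, d(AD,R)=37, d(AD,V)=49/2
2. join E+R (d=7) ⇒ ER; edges |E|=7/2, |R|=7/2
  updated: d(AD,ER)=65/2, d(B,ER)=29, d(ER,V)=57/2
3. join B+V (d=22) ⇒ BV; edges |B|=11, |V|=11
  updated: d(AD,BV)=31, d(BV,ER)=115/4
4. join BV+ER (d=115/4) ⇒ BERV; edges |BV|=27/8, |ER|=87/8
  updated: d(AD,BERV)=127/4
5. join AD+BERV (d=127/4) ⇒ ABDERV; edges |AD|=111/8, |BERV|=3/2
final tree: ((A:2,D:2):111/8,((B:11,V:11):27/8,(E:7/2,R:7/2):87/8):3/2)
total length: 501/8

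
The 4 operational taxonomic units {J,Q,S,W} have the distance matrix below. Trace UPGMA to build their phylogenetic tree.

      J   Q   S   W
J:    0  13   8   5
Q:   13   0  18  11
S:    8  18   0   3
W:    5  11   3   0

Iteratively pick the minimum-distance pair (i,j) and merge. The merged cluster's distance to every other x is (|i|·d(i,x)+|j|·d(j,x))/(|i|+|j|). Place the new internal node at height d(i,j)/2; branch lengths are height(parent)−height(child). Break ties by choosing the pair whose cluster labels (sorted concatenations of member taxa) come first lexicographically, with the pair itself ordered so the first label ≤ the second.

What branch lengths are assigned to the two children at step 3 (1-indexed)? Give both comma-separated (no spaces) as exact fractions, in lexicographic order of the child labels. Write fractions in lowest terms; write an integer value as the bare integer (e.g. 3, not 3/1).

15/4,7

1. join S+W (d=3) ⇒ SW; edges |S|=3/2, |W|=3/2
  updated: d(J,SW)=13/2, d(Q,SW)=29/2
2. join J+SW (d=13/2) ⇒ JSW; edges |J|=13/4, |SW|=7/4
  updated: d(JSW,Q)=14
3. join JSW+Q (d=14) ⇒ JQSW; edges |JSW|=15/4, |Q|=7
final tree: ((J:13/4,(S:3/2,W:3/2):7/4):15/4,Q:7)
total length: 75/4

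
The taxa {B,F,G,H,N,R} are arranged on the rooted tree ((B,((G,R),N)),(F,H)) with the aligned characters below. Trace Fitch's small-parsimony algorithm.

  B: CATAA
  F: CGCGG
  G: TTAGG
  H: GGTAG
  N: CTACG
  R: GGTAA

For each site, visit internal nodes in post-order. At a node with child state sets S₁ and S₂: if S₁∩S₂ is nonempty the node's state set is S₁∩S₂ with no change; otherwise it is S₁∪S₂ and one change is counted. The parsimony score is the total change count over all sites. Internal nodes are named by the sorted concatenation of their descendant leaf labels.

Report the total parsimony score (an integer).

GR@0: {T} ∪ {G} = {G,T} (union, +1)
GNR@0: {G,T} ∪ {C} = {C,G,T} (union, +1)
BGNR@0: {C} ∩ {C,G,T} = {C} (intersection, +0)
FH@0: {C} ∪ {G} = {C,G} (union, +1)
BFGHNR@0: {C} ∩ {C,G} = {C} (intersection, +0)
GR@1: {T} ∪ {G} = {G,T} (union, +1)
GNR@1: {G,T} ∩ {T} = {T} (intersection, +0)
BGNR@1: {A} ∪ {T} = {A,T} (union, +1)
FH@1: {G} ∩ {G} = {G} (intersection, +0)
BFGHNR@1: {A,T} ∪ {G} = {A,G,T} (union, +1)
GR@2: {A} ∪ {T} = {A,T} (union, +1)
GNR@2: {A,T} ∩ {A} = {A} (intersection, +0)
BGNR@2: {T} ∪ {A} = {A,T} (union, +1)
FH@2: {C} ∪ {T} = {C,T} (union, +1)
BFGHNR@2: {A,T} ∩ {C,T} = {T} (intersection, +0)
GR@3: {G} ∪ {A} = {A,G} (union, +1)
GNR@3: {A,G} ∪ {C} = {A,C,G} (union, +1)
BGNR@3: {A} ∩ {A,C,G} = {A} (intersection, +0)
FH@3: {G} ∪ {A} = {A,G} (union, +1)
BFGHNR@3: {A} ∩ {A,G} = {A} (intersection, +0)
GR@4: {G} ∪ {A} = {A,G} (union, +1)
GNR@4: {A,G} ∩ {G} = {G} (intersection, +0)
BGNR@4: {A} ∪ {G} = {A,G} (union, +1)
FH@4: {G} ∩ {G} = {G} (intersection, +0)
BFGHNR@4: {A,G} ∩ {G} = {G} (intersection, +0)
per-site changes: [3, 3, 3, 3, 2]; total = 14

14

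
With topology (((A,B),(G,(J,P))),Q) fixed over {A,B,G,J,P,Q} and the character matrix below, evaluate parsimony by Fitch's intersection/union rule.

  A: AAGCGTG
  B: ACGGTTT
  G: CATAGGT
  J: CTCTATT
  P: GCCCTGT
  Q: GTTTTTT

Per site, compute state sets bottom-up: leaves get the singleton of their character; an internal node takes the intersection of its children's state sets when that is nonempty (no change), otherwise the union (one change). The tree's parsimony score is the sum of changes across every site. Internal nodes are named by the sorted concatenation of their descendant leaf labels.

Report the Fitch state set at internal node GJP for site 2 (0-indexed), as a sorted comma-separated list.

AB@0: {A} ∩ {A} = {A} (intersection, +0)
JP@0: {C} ∪ {G} = {C,G} (union, +1)
GJP@0: {C} ∩ {C,G} = {C} (intersection, +0)
ABGJP@0: {A} ∪ {C} = {A,C} (union, +1)
ABGJPQ@0: {A,C} ∪ {G} = {A,C,G} (union, +1)
AB@1: {A} ∪ {C} = {A,C} (union, +1)
JP@1: {T} ∪ {C} = {C,T} (union, +1)
GJP@1: {A} ∪ {C,T} = {A,C,T} (union, +1)
ABGJP@1: {A,C} ∩ {A,C,T} = {A,C} (intersection, +0)
ABGJPQ@1: {A,C} ∪ {T} = {A,C,T} (union, +1)
AB@2: {G} ∩ {G} = {G} (intersection, +0)
JP@2: {C} ∩ {C} = {C} (intersection, +0)
GJP@2: {T} ∪ {C} = {C,T} (union, +1)
ABGJP@2: {G} ∪ {C,T} = {C,G,T} (union, +1)
ABGJPQ@2: {C,G,T} ∩ {T} = {T} (intersection, +0)
AB@3: {C} ∪ {G} = {C,G} (union, +1)
JP@3: {T} ∪ {C} = {C,T} (union, +1)
GJP@3: {A} ∪ {C,T} = {A,C,T} (union, +1)
ABGJP@3: {C,G} ∩ {A,C,T} = {C} (intersection, +0)
ABGJPQ@3: {C} ∪ {T} = {C,T} (union, +1)
AB@4: {G} ∪ {T} = {G,T} (union, +1)
JP@4: {A} ∪ {T} = {A,T} (union, +1)
GJP@4: {G} ∪ {A,T} = {A,G,T} (union, +1)
ABGJP@4: {G,T} ∩ {A,G,T} = {G,T} (intersection, +0)
ABGJPQ@4: {G,T} ∩ {T} = {T} (intersection, +0)
AB@5: {T} ∩ {T} = {T} (intersection, +0)
JP@5: {T} ∪ {G} = {G,T} (union, +1)
GJP@5: {G} ∩ {G,T} = {G} (intersection, +0)
ABGJP@5: {T} ∪ {G} = {G,T} (union, +1)
ABGJPQ@5: {G,T} ∩ {T} = {T} (intersection, +0)
AB@6: {G} ∪ {T} = {G,T} (union, +1)
JP@6: {T} ∩ {T} = {T} (intersection, +0)
GJP@6: {T} ∩ {T} = {T} (intersection, +0)
ABGJP@6: {G,T} ∩ {T} = {T} (intersection, +0)
ABGJPQ@6: {T} ∩ {T} = {T} (intersection, +0)
per-site changes: [3, 4, 2, 4, 3, 2, 1]; total = 19

C,T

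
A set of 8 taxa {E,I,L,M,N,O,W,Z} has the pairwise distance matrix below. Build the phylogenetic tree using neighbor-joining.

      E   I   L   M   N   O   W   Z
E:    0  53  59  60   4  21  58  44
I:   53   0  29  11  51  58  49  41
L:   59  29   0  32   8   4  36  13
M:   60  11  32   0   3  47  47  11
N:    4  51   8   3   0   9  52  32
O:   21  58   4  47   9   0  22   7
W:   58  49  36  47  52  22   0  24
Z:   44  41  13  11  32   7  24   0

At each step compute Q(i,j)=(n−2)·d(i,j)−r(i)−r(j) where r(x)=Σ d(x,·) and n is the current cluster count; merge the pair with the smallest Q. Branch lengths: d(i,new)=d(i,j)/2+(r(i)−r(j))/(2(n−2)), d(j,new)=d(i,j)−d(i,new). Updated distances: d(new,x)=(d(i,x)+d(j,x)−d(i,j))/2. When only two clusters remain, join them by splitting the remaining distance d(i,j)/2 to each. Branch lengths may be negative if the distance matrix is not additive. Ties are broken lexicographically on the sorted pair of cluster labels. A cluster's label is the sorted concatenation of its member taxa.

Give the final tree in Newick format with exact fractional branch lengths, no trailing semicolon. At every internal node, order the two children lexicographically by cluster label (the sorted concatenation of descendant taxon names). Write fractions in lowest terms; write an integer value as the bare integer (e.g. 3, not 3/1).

((((((E:261/20,N:-181/20):507/32,O:-91/32):319/48,L:221/48):169/32,(I:49/4,M:-5/4):597/32):27/32,W:179/8):13/16,Z:13/16)

iteration 1: select I,M (d=11, Q=-437); attach at lengths (49/4, -5/4); label the merged cluster IM
  updated: d(E,IM)=51, d(IM,L)=25, d(IM,N)=43/2, d(IM,O)=47, d(IM,W)=85/2, d(IM,Z)=41/2
iteration 2: select E,N (d=4, Q=-687/2); attach at lengths (261/20, -181/20); label the merged cluster EN
  updated: d(EN,IM)=137/4, d(EN,L)=63/2, d(EN,O)=13, d(EN,W)=53, d(EN,Z)=36
iteration 3: select EN,O (d=13, Q=-835/4); attach at lengths (507/32, -91/32); label the merged cluster ENO
  updated: d(ENO,IM)=273/8, d(ENO,L)=45/4, d(ENO,W)=31, d(ENO,Z)=15
iteration 4: select ENO,L (d=45/4, Q=-1143/8); attach at lengths (319/48, 221/48); label the merged cluster ELNO
  updated: d(ELNO,IM)=383/16, d(ELNO,W)=223/8, d(ELNO,Z)=67/8
iteration 5: select ELNO,IM (d=383/16, Q=-397/4); attach at lengths (169/32, 597/32); label the merged cluster EILMNO
  updated: d(EILMNO,W)=743/32, d(EILMNO,Z)=79/32
iteration 6: select EILMNO,W (d=743/32, Q=-795/16); attach at lengths (27/32, 179/8); label the merged cluster EILMNOW
  updated: d(EILMNOW,Z)=13/8
iteration 7: select EILMNOW,Z (d=13/8); attach at lengths (13/16, 13/16); label the merged cluster EILMNOWZ
final tree: ((((((E:261/20,N:-181/20):507/32,O:-91/32):319/48,L:221/48):169/32,(I:49/4,M:-5/4):597/32):27/32,W:179/8):13/16,Z:13/16)
total length: 2817/32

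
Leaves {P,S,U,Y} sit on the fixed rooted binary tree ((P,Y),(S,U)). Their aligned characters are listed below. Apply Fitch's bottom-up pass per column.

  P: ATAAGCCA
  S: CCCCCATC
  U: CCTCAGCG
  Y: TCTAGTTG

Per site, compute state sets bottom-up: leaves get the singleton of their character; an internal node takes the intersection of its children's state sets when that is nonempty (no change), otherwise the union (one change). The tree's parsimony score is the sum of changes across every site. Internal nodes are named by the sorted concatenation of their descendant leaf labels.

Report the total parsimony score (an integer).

site 0, node PY: P={A} ∪ Y={T} → {A,T} (+1)
site 0, node SU: S={C} ∩ U={C} → {C} (+0)
site 0, node PSUY: PY={A,T} ∪ SU={C} → {A,C,T} (+1)
site 1, node PY: P={T} ∪ Y={C} → {C,T} (+1)
site 1, node SU: S={C} ∩ U={C} → {C} (+0)
site 1, node PSUY: PY={C,T} ∩ SU={C} → {C} (+0)
site 2, node PY: P={A} ∪ Y={T} → {A,T} (+1)
site 2, node SU: S={C} ∪ U={T} → {C,T} (+1)
site 2, node PSUY: PY={A,T} ∩ SU={C,T} → {T} (+0)
site 3, node PY: P={A} ∩ Y={A} → {A} (+0)
site 3, node SU: S={C} ∩ U={C} → {C} (+0)
site 3, node PSUY: PY={A} ∪ SU={C} → {A,C} (+1)
site 4, node PY: P={G} ∩ Y={G} → {G} (+0)
site 4, node SU: S={C} ∪ U={A} → {A,C} (+1)
site 4, node PSUY: PY={G} ∪ SU={A,C} → {A,C,G} (+1)
site 5, node PY: P={C} ∪ Y={T} → {C,T} (+1)
site 5, node SU: S={A} ∪ U={G} → {A,G} (+1)
site 5, node PSUY: PY={C,T} ∪ SU={A,G} → {A,C,G,T} (+1)
site 6, node PY: P={C} ∪ Y={T} → {C,T} (+1)
site 6, node SU: S={T} ∪ U={C} → {C,T} (+1)
site 6, node PSUY: PY={C,T} ∩ SU={C,T} → {C,T} (+0)
site 7, node PY: P={A} ∪ Y={G} → {A,G} (+1)
site 7, node SU: S={C} ∪ U={G} → {C,G} (+1)
site 7, node PSUY: PY={A,G} ∩ SU={C,G} → {G} (+0)
per-site changes: [2, 1, 2, 1, 2, 3, 2, 2]; total = 15

15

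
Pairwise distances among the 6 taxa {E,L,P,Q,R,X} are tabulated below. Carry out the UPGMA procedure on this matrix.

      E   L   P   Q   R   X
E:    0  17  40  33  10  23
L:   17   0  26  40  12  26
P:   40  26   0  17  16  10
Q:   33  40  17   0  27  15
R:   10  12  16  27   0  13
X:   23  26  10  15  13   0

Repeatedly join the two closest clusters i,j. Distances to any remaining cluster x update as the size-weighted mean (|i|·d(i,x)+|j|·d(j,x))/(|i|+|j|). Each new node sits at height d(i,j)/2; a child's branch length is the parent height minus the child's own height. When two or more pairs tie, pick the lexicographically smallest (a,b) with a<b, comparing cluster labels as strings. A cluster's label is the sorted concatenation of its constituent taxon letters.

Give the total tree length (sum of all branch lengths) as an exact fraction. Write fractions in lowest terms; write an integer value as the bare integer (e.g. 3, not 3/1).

1885/36

1. join E+R (d=10) ⇒ ER; edges |E|=5, |R|=5
  updated: d(ER,L)=29/2, d(ER,P)=28, d(ER,Q)=30, d(ER,X)=18
2. join P+X (d=10) ⇒ PX; edges |P|=5, |X|=5
  updated: d(ER,PX)=23, d(L,PX)=26, d(PX,Q)=16
3. join ER+L (d=29/2) ⇒ ELR; edges |ER|=9/4, |L|=29/4
  updated: d(ELR,PX)=24, d(ELR,Q)=100/3
4. join PX+Q (d=16) ⇒ PQX; edges |PX|=3, |Q|=8
  updated: d(ELR,PQX)=244/9
5. join ELR+PQX (d=244/9) ⇒ ELPQRX; edges |ELR|=227/36, |PQX|=50/9
final tree: (((E:5,R:5):9/4,L:29/4):227/36,((P:5,X:5):3,Q:8):50/9)
total length: 1885/36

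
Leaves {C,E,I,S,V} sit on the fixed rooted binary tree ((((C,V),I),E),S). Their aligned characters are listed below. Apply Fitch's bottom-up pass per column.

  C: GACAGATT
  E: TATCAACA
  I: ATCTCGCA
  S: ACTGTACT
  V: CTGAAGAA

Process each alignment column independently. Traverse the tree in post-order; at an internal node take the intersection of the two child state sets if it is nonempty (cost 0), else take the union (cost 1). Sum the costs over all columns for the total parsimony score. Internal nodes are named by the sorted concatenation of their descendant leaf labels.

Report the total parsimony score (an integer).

20

CV@0: {G} ∪ {C} = {C,G} (union, +1)
CIV@0: {C,G} ∪ {A} = {A,C,G} (union, +1)
CEIV@0: {A,C,G} ∪ {T} = {A,C,G,T} (union, +1)
CEISV@0: {A,C,G,T} ∩ {A} = {A} (intersection, +0)
CV@1: {A} ∪ {T} = {A,T} (union, +1)
CIV@1: {A,T} ∩ {T} = {T} (intersection, +0)
CEIV@1: {T} ∪ {A} = {A,T} (union, +1)
CEISV@1: {A,T} ∪ {C} = {A,C,T} (union, +1)
CV@2: {C} ∪ {G} = {C,G} (union, +1)
CIV@2: {C,G} ∩ {C} = {C} (intersection, +0)
CEIV@2: {C} ∪ {T} = {C,T} (union, +1)
CEISV@2: {C,T} ∩ {T} = {T} (intersection, +0)
CV@3: {A} ∩ {A} = {A} (intersection, +0)
CIV@3: {A} ∪ {T} = {A,T} (union, +1)
CEIV@3: {A,T} ∪ {C} = {A,C,T} (union, +1)
CEISV@3: {A,C,T} ∪ {G} = {A,C,G,T} (union, +1)
CV@4: {G} ∪ {A} = {A,G} (union, +1)
CIV@4: {A,G} ∪ {C} = {A,C,G} (union, +1)
CEIV@4: {A,C,G} ∩ {A} = {A} (intersection, +0)
CEISV@4: {A} ∪ {T} = {A,T} (union, +1)
CV@5: {A} ∪ {G} = {A,G} (union, +1)
CIV@5: {A,G} ∩ {G} = {G} (intersection, +0)
CEIV@5: {G} ∪ {A} = {A,G} (union, +1)
CEISV@5: {A,G} ∩ {A} = {A} (intersection, +0)
CV@6: {T} ∪ {A} = {A,T} (union, +1)
CIV@6: {A,T} ∪ {C} = {A,C,T} (union, +1)
CEIV@6: {A,C,T} ∩ {C} = {C} (intersection, +0)
CEISV@6: {C} ∩ {C} = {C} (intersection, +0)
CV@7: {T} ∪ {A} = {A,T} (union, +1)
CIV@7: {A,T} ∩ {A} = {A} (intersection, +0)
CEIV@7: {A} ∩ {A} = {A} (intersection, +0)
CEISV@7: {A} ∪ {T} = {A,T} (union, +1)
per-site changes: [3, 3, 2, 3, 3, 2, 2, 2]; total = 20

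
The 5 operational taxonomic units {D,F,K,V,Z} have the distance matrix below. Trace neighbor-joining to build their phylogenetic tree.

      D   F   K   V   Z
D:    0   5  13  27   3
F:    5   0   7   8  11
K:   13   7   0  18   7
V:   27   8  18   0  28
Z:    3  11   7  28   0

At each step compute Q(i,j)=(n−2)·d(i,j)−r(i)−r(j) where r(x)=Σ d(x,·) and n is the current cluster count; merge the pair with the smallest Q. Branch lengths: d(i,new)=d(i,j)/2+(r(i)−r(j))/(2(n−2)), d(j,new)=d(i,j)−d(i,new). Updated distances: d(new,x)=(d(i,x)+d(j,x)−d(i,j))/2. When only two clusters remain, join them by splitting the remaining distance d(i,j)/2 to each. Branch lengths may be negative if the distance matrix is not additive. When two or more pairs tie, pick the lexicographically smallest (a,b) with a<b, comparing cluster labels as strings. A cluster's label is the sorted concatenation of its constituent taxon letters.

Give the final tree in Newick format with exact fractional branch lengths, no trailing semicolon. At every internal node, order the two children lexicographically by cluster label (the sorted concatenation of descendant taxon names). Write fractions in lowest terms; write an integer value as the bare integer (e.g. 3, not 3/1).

((((D:4/3,Z:5/3):49/8,K:19/8):49/8,F:-29/8):93/16,V:93/16)

iteration 1: select D,Z (d=3, Q=-88); attach at lengths (4/3, 5/3); label the merged cluster DZ
  updated: d(DZ,F)=13/2, d(DZ,K)=17/2, d(DZ,V)=26
iteration 2: select DZ,K (d=17/2, Q=-115/2); attach at lengths (49/8, 19/8); label the merged cluster DKZ
  updated: d(DKZ,F)=5/2, d(DKZ,V)=71/4
iteration 3: select DKZ,F (d=5/2, Q=-113/4); attach at lengths (49/8, -29/8); label the merged cluster DFKZ
  updated: d(DFKZ,V)=93/8
iteration 4: select DFKZ,V (d=93/8); attach at lengths (93/16, 93/16); label the merged cluster DFKVZ
final tree: ((((D:4/3,Z:5/3):49/8,K:19/8):49/8,F:-29/8):93/16,V:93/16)
total length: 205/8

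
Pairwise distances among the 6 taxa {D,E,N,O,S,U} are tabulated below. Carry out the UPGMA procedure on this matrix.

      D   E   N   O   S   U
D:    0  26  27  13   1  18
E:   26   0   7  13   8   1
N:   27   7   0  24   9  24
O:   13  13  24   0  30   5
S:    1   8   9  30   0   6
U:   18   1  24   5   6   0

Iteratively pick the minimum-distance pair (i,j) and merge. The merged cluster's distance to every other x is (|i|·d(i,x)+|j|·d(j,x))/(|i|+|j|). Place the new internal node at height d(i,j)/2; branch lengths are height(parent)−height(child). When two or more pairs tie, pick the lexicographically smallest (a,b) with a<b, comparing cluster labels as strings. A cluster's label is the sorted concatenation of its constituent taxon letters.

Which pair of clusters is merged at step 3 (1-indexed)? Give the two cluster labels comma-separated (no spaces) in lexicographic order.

iteration 1: select D,S (d=1); attach at lengths (1/2, 1/2); label the merged cluster DS
  updated: d(DS,E)=17, d(DS,N)=18, d(DS,O)=43/2, d(DS,U)=12
iteration 2: select E,U (d=1); attach at lengths (1/2, 1/2); label the merged cluster EU
  updated: d(DS,EU)=29/2, d(EU,N)=31/2, d(EU,O)=9
iteration 3: select EU,O (d=9); attach at lengths (4, 9/2); label the merged cluster EOU
  updated: d(DS,EOU)=101/6, d(EOU,N)=55/3
iteration 4: select DS,EOU (d=101/6); attach at lengths (95/12, 47/12); label the merged cluster DEOSU
  updated: d(DEOSU,N)=91/5
iteration 5: select DEOSU,N (d=91/5); attach at lengths (41/60, 91/10); label the merged cluster DENOSU
final tree: (((D:1/2,S:1/2):95/12,((E:1/2,U:1/2):4,O:9/2):47/12):41/60,N:91/10)
total length: 1927/60

EU,O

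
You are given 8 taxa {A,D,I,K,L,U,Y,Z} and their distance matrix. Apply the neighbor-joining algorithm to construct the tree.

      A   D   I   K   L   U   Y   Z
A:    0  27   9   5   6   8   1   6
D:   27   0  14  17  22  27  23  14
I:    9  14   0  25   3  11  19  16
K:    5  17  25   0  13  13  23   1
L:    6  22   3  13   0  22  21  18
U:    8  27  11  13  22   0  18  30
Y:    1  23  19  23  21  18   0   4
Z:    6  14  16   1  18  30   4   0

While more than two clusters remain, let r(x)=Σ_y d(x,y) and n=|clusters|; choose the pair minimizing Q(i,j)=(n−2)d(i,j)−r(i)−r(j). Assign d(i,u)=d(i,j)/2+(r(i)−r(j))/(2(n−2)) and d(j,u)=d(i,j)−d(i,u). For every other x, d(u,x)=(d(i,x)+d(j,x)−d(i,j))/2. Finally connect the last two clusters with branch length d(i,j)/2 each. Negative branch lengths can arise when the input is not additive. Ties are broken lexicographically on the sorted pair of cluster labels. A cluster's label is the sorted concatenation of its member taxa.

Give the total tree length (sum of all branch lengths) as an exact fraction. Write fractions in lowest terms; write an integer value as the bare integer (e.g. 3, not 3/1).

step 1: merge (I,L) at d=3, Q=-184; branch lengths I→5/6, L→13/6; new cluster IL
  updated: d(A,IL)=6, d(D,IL)=33/2, d(IL,K)=35/2, d(IL,U)=15, d(IL,Y)=37/2, d(IL,Z)=31/2
step 2: merge (K,Z) at d=1, Q=-142; branch lengths K→11/10, Z→-1/10; new cluster KZ
  updated: d(A,KZ)=5, d(D,KZ)=15, d(IL,KZ)=16, d(KZ,U)=21, d(KZ,Y)=13
step 3: merge (D,KZ) at d=15, Q=-237/2; branch lengths D→197/16, KZ→43/16; new cluster DKZ
  updated: d(A,DKZ)=17/2, d(DKZ,IL)=35/4, d(DKZ,U)=33/2, d(DKZ,Y)=21/2
step 4: merge (A,Y) at d=1, Q=-137/2; branch lengths A→-43/12, Y→55/12; new cluster AY
  updated: d(AY,DKZ)=9, d(AY,IL)=47/4, d(AY,U)=25/2
step 5: merge (AY,U) at d=25/2, Q=-209/4; branch lengths AY→57/16, U→143/16; new cluster AUY
  updated: d(AUY,DKZ)=13/2, d(AUY,IL)=57/8
step 6: merge (AUY,DKZ) at d=13/2, Q=-179/8; branch lengths AUY→39/16, DKZ→65/16; new cluster ADKUYZ
  updated: d(ADKUYZ,IL)=75/16
step 7: merge (ADKUYZ,IL) at d=75/16; branch lengths ADKUYZ→75/32, IL→75/32; new cluster ADIKLUYZ
final tree: ((((A:-43/12,Y:55/12):57/16,U:143/16):39/16,(D:197/16,(K:11/10,Z:-1/10):43/16):65/16):75/32,(I:5/6,L:13/6):75/32)
total length: 699/16

699/16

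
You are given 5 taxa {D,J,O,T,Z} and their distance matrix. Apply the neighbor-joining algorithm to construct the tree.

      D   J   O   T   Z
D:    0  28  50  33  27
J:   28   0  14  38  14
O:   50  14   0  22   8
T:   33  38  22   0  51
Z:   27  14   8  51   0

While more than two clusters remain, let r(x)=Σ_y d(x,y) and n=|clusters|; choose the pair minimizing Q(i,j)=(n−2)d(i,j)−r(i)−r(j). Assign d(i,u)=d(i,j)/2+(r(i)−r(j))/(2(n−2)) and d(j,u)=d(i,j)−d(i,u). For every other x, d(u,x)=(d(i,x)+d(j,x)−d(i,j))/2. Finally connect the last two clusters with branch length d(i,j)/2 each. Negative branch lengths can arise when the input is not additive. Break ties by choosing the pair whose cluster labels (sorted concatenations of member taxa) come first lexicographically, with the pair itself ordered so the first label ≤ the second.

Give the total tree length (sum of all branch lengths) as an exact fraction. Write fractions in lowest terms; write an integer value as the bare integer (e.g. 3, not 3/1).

251/4

step 1: merge (D,T) at d=33, Q=-183; branch lengths D→31/2, T→35/2; new cluster DT
  updated: d(DT,J)=33/2, d(DT,O)=39/2, d(DT,Z)=45/2
step 2: merge (DT,J) at d=33/2, Q=-70; branch lengths DT→47/4, J→19/4; new cluster DJT
  updated: d(DJT,O)=17/2, d(DJT,Z)=10
step 3: merge (DJT,O) at d=17/2, Q=-53/2; branch lengths DJT→21/4, O→13/4; new cluster DJOT
  updated: d(DJOT,Z)=19/4
step 4: merge (DJOT,Z) at d=19/4; branch lengths DJOT→19/8, Z→19/8; new cluster DJOTZ
final tree: ((((D:31/2,T:35/2):47/4,J:19/4):21/4,O:13/4):19/8,Z:19/8)
total length: 251/4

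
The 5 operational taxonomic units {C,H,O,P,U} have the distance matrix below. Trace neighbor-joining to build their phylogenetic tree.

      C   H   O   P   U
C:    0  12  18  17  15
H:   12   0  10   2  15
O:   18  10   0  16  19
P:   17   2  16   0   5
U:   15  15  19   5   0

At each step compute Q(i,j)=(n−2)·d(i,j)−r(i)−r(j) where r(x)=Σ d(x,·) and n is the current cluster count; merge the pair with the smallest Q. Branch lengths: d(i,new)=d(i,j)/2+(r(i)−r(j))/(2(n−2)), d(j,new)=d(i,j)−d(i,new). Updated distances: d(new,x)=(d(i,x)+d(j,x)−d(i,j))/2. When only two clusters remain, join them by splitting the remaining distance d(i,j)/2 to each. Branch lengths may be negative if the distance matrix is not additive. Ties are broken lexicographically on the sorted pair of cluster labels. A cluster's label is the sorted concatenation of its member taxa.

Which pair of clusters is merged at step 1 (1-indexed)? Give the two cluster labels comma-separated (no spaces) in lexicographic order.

step 1: merge (P,U) at d=5, Q=-79; branch lengths P→1/6, U→29/6; new cluster PU
  updated: d(C,PU)=27/2, d(H,PU)=6, d(O,PU)=15
step 2: merge (C,PU) at d=27/2, Q=-51; branch lengths C→9, PU→9/2; new cluster CPU
  updated: d(CPU,H)=9/4, d(CPU,O)=39/4
step 3: merge (CPU,H) at d=9/4, Q=-22; branch lengths CPU→1, H→5/4; new cluster CHPU
  updated: d(CHPU,O)=35/4
step 4: merge (CHPU,O) at d=35/4; branch lengths CHPU→35/8, O→35/8; new cluster CHOPU
final tree: (((C:9,(P:1/6,U:29/6):9/2):1,H:5/4):35/8,O:35/8)
total length: 59/2

P,U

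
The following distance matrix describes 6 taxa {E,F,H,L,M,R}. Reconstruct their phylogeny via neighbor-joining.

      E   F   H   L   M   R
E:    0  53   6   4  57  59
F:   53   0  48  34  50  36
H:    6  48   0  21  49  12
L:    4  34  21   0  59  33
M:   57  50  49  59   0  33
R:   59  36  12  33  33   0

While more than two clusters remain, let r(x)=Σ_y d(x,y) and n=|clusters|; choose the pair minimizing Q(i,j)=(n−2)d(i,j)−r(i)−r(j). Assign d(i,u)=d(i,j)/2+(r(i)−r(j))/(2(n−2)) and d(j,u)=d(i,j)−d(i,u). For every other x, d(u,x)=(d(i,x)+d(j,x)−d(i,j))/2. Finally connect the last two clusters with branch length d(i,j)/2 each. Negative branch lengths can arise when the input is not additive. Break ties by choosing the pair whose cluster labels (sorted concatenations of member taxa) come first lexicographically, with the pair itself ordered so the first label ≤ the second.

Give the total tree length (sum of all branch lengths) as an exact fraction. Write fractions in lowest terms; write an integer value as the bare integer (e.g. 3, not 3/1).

361/4

1. join E+L (d=4, Q=-314) ⇒ EL; edges |E|=11/2, |L|=-3/2
  updated: d(EL,F)=83/2, d(EL,H)=23/2, d(EL,M)=56, d(EL,R)=44
2. join EL+H (d=23/2, Q=-239) ⇒ EHL; edges |EL|=67/6, |H|=1/3
  updated: d(EHL,F)=39, d(EHL,M)=187/4, d(EHL,R)=89/4
3. join EHL+F (d=39, Q=-155) ⇒ EFHL; edges |EHL|=61/4, |F|=95/4
  updated: d(EFHL,M)=231/8, d(EFHL,R)=77/8
4. join EFHL+M (d=231/8, Q=-143/2) ⇒ EFHLM; edges |EFHL|=11/4, |M|=209/8
  updated: d(EFHLM,R)=55/8
5. join EFHLM+R (d=55/8) ⇒ EFHLMR; edges |EFHLM|=55/16, |R|=55/16
final tree: (((((E:11/2,L:-3/2):67/6,H:1/3):61/4,F:95/4):11/4,M:209/8):55/16,R:55/16)
total length: 361/4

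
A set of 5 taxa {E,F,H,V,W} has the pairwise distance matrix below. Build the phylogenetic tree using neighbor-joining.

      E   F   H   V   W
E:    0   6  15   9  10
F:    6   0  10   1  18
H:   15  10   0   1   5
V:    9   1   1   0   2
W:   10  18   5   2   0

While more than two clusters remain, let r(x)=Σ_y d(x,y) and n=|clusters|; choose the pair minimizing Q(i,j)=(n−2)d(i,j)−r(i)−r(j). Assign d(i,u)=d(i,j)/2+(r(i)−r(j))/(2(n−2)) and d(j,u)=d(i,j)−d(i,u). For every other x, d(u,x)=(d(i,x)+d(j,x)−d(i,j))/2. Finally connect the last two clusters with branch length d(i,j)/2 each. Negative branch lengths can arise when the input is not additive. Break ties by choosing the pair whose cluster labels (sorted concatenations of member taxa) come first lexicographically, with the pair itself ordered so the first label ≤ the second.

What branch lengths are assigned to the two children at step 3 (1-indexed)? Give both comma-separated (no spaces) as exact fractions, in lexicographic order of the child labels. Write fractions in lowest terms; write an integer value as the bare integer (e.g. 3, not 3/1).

19/8,15/8

iteration 1: select E,F (d=6, Q=-57); attach at lengths (23/6, 13/6); label the merged cluster EF
  updated: d(EF,H)=19/2, d(EF,V)=2, d(EF,W)=11
iteration 2: select EF,V (d=2, Q=-47/2); attach at lengths (43/8, -27/8); label the merged cluster EFV
  updated: d(EFV,H)=17/4, d(EFV,W)=11/2
iteration 3: select EFV,H (d=17/4, Q=-59/4); attach at lengths (19/8, 15/8); label the merged cluster EFHV
  updated: d(EFHV,W)=25/8
iteration 4: select EFHV,W (d=25/8); attach at lengths (25/16, 25/16); label the merged cluster EFHVW
final tree: ((((E:23/6,F:13/6):43/8,V:-27/8):19/8,H:15/8):25/16,W:25/16)
total length: 123/8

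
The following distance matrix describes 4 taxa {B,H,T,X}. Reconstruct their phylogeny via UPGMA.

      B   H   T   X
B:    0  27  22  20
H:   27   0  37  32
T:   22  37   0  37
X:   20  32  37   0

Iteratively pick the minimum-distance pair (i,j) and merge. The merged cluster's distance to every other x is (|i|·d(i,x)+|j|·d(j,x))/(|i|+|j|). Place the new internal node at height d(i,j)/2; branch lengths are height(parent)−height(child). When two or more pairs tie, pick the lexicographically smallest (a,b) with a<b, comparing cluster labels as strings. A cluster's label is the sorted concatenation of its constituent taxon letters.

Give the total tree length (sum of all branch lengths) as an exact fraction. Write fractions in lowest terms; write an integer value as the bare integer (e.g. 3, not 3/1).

step 1: merge (B,X) at d=20; branch lengths B→10, X→10; new cluster BX
  updated: d(BX,H)=59/2, d(BX,T)=59/2
step 2: merge (BX,H) at d=59/2; branch lengths BX→19/4, H→59/4; new cluster BHX
  updated: d(BHX,T)=32
step 3: merge (BHX,T) at d=32; branch lengths BHX→5/4, T→16; new cluster BHTX
final tree: (((B:10,X:10):19/4,H:59/4):5/4,T:16)
total length: 227/4

227/4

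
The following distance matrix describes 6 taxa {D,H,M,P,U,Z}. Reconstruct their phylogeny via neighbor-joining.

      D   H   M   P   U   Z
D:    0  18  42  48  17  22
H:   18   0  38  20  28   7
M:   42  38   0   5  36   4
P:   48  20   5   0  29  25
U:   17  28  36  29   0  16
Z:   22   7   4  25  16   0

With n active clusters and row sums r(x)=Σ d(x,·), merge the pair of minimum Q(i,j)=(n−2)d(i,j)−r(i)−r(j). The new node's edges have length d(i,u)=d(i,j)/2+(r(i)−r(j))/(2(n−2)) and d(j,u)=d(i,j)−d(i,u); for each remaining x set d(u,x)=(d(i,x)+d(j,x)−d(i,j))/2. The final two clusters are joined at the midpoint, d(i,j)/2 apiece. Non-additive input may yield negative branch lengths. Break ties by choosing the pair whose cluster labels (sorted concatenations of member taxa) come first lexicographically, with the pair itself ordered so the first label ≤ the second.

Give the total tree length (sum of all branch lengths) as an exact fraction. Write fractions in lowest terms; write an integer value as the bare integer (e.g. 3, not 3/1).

1. join M+P (d=5, Q=-232) ⇒ MP; edges |M|=9/4, |P|=11/4
  updated: d(D,MP)=85/2, d(H,MP)=53/2, d(MP,U)=30, d(MP,Z)=12
2. join D+U (d=17, Q=-279/2) ⇒ DU; edges |D|=119/12, |U|=85/12
  updated: d(DU,H)=29/2, d(DU,MP)=111/4, d(DU,Z)=21/2
3. join DU+H (d=29/2, Q=-287/4) ⇒ DHU; edges |DU|=135/16, |H|=97/16
  updated: d(DHU,MP)=159/8, d(DHU,Z)=3/2
4. join DHU+MP (d=159/8, Q=-267/8) ⇒ DHMPU; edges |DHU|=75/16, |MP|=243/16
  updated: d(DHMPU,Z)=-51/16
5. join DHMPU+Z (d=-51/16) ⇒ DHMPUZ; edges |DHMPU|=-51/32, |Z|=-51/32
final tree: ((((D:119/12,U:85/12):135/16,H:97/16):75/16,(M:9/4,P:11/4):243/16):-51/32,Z:-51/32)
total length: 851/16

851/16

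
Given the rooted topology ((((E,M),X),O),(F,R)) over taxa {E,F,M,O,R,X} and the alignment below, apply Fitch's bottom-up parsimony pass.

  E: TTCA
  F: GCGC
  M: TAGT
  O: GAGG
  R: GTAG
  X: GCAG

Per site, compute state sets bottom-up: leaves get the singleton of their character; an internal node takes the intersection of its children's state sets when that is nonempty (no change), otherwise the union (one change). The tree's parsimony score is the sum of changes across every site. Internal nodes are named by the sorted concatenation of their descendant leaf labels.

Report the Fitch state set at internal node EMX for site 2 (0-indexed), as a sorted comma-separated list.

EM@0: {T} ∩ {T} = {T} (intersection, +0)
EMX@0: {T} ∪ {G} = {G,T} (union, +1)
EMOX@0: {G,T} ∩ {G} = {G} (intersection, +0)
FR@0: {G} ∩ {G} = {G} (intersection, +0)
EFMORX@0: {G} ∩ {G} = {G} (intersection, +0)
EM@1: {T} ∪ {A} = {A,T} (union, +1)
EMX@1: {A,T} ∪ {C} = {A,C,T} (union, +1)
EMOX@1: {A,C,T} ∩ {A} = {A} (intersection, +0)
FR@1: {C} ∪ {T} = {C,T} (union, +1)
EFMORX@1: {A} ∪ {C,T} = {A,C,T} (union, +1)
EM@2: {C} ∪ {G} = {C,G} (union, +1)
EMX@2: {C,G} ∪ {A} = {A,C,G} (union, +1)
EMOX@2: {A,C,G} ∩ {G} = {G} (intersection, +0)
FR@2: {G} ∪ {A} = {A,G} (union, +1)
EFMORX@2: {G} ∩ {A,G} = {G} (intersection, +0)
EM@3: {A} ∪ {T} = {A,T} (union, +1)
EMX@3: {A,T} ∪ {G} = {A,G,T} (union, +1)
EMOX@3: {A,G,T} ∩ {G} = {G} (intersection, +0)
FR@3: {C} ∪ {G} = {C,G} (union, +1)
EFMORX@3: {G} ∩ {C,G} = {G} (intersection, +0)
per-site changes: [1, 4, 3, 3]; total = 11

A,C,G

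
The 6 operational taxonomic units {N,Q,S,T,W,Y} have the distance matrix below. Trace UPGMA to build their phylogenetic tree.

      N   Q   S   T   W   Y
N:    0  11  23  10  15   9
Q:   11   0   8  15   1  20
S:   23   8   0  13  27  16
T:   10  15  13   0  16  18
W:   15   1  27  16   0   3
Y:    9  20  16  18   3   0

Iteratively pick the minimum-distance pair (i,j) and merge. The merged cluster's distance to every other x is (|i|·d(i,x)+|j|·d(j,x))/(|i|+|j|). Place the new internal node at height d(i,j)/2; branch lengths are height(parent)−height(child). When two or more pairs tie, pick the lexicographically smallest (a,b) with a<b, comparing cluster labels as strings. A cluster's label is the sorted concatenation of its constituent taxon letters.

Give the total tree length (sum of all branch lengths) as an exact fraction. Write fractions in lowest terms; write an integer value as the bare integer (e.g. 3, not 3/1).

iteration 1: select Q,W (d=1); attach at lengths (1/2, 1/2); label the merged cluster QW
  updated: d(N,QW)=13, d(QW,S)=35/2, d(QW,T)=31/2, d(QW,Y)=23/2
iteration 2: select N,Y (d=9); attach at lengths (9/2, 9/2); label the merged cluster NY
  updated: d(NY,QW)=49/4, d(NY,S)=39/2, d(NY,T)=14
iteration 3: select NY,QW (d=49/4); attach at lengths (13/8, 45/8); label the merged cluster NQWY
  updated: d(NQWY,S)=37/2, d(NQWY,T)=59/4
iteration 4: select S,T (d=13); attach at lengths (13/2, 13/2); label the merged cluster ST
  updated: d(NQWY,ST)=133/8
iteration 5: select NQWY,ST (d=133/8); attach at lengths (35/16, 29/16); label the merged cluster NQSTWY
final tree: (((N:9/2,Y:9/2):13/8,(Q:1/2,W:1/2):45/8):35/16,(S:13/2,T:13/2):29/16)
total length: 137/4

137/4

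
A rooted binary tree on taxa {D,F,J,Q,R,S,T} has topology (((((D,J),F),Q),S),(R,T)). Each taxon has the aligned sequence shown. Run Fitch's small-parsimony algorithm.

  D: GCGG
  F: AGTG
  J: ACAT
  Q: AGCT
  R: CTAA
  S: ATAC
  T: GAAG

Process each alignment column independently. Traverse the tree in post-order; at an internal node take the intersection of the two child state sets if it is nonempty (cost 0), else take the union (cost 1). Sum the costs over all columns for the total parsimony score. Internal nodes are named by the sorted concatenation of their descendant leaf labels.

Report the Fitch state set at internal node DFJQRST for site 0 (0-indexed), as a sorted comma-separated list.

site 0, node DJ: D={G} ∪ J={A} → {A,G} (+1)
site 0, node DFJ: DJ={A,G} ∩ F={A} → {A} (+0)
site 0, node DFJQ: DFJ={A} ∩ Q={A} → {A} (+0)
site 0, node DFJQS: DFJQ={A} ∩ S={A} → {A} (+0)
site 0, node RT: R={C} ∪ T={G} → {C,G} (+1)
site 0, node DFJQRST: DFJQS={A} ∪ RT={C,G} → {A,C,G} (+1)
site 1, node DJ: D={C} ∩ J={C} → {C} (+0)
site 1, node DFJ: DJ={C} ∪ F={G} → {C,G} (+1)
site 1, node DFJQ: DFJ={C,G} ∩ Q={G} → {G} (+0)
site 1, node DFJQS: DFJQ={G} ∪ S={T} → {G,T} (+1)
site 1, node RT: R={T} ∪ T={A} → {A,T} (+1)
site 1, node DFJQRST: DFJQS={G,T} ∩ RT={A,T} → {T} (+0)
site 2, node DJ: D={G} ∪ J={A} → {A,G} (+1)
site 2, node DFJ: DJ={A,G} ∪ F={T} → {A,G,T} (+1)
site 2, node DFJQ: DFJ={A,G,T} ∪ Q={C} → {A,C,G,T} (+1)
site 2, node DFJQS: DFJQ={A,C,G,T} ∩ S={A} → {A} (+0)
site 2, node RT: R={A} ∩ T={A} → {A} (+0)
site 2, node DFJQRST: DFJQS={A} ∩ RT={A} → {A} (+0)
site 3, node DJ: D={G} ∪ J={T} → {G,T} (+1)
site 3, node DFJ: DJ={G,T} ∩ F={G} → {G} (+0)
site 3, node DFJQ: DFJ={G} ∪ Q={T} → {G,T} (+1)
site 3, node DFJQS: DFJQ={G,T} ∪ S={C} → {C,G,T} (+1)
site 3, node RT: R={A} ∪ T={G} → {A,G} (+1)
site 3, node DFJQRST: DFJQS={C,G,T} ∩ RT={A,G} → {G} (+0)
per-site changes: [3, 3, 3, 4]; total = 13

A,C,G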